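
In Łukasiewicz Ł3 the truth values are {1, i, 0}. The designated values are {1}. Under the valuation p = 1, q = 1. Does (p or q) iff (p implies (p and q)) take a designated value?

p or q = 1 or 1 = 1
p and q = 1 and 1 = 1
p implies (p and q) = 1 implies 1 = 1
(p or q) iff (p implies (p and q)) = 1 iff 1 = 1
1 ∈ {1}.

Yes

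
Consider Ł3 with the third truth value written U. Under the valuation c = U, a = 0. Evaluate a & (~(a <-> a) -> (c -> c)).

0

a <-> a = 0 <-> 0 = 1
~(a <-> a) = ~1 = 0
c -> c = U -> U = 1
~(a <-> a) -> (c -> c) = 0 -> 1 = 1
a & (~(a <-> a) -> (c -> c)) = 0 & 1 = 0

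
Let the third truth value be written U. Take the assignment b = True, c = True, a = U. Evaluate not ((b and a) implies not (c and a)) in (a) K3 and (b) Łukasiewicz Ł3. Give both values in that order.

U; False

In K3: b and a = True and U = U
c and a = True and U = U
not (c and a) = not U = U
(b and a) implies not (c and a) = U implies U = U  [not U or U]
not ((b and a) implies not (c and a)) = not U = U
In Łukasiewicz Ł3: b and a = True and U = U
c and a = True and U = U
not (c and a) = not U = U
(b and a) implies not (c and a) = U implies U = True  [min(1, 1−½+½)]
not ((b and a) implies not (c and a)) = not True = False
They differ because K3 and Łukasiewicz Ł3 treat U differently under implication.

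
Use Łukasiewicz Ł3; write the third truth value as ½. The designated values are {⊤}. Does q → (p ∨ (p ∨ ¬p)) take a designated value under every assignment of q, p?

Countermodel: q=⊤, p=½ gives ½, which is not designated.

No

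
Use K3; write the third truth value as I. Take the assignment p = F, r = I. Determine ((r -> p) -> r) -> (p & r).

r -> p = I -> F = I  [~I | F]
(r -> p) -> r = I -> I = I
p & r = F & I = F
((r -> p) -> r) -> (p & r) = I -> F = I

I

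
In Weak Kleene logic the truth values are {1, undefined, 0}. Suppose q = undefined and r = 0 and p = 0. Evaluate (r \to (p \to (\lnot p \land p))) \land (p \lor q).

undefined

\lnot p = \lnot 0 = 1
\lnot p \land p = 1 \land 0 = 0
p \to (\lnot p \land p) = 0 \to 0 = 1
r \to (p \to (\lnot p \land p)) = 0 \to 1 = 1
p \lor q = 0 \lor undefined = undefined
(r \to (p \to (\lnot p \land p))) \land (p \lor q) = 1 \land undefined = undefined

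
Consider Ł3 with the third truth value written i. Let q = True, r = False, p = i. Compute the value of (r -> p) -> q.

r -> p = False -> i = True  [min(1, 1−0+½)]
(r -> p) -> q = True -> True = True

True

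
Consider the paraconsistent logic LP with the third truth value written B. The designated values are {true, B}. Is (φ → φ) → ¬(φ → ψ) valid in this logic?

Countermodel: φ=true, ψ=true gives false, which is not designated.

No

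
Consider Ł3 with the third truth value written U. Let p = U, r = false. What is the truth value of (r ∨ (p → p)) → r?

p → p = U → U = true  [min(1, 1−½+½)]
r ∨ (p → p) = false ∨ true = true
(r ∨ (p → p)) → r = true → false = false

false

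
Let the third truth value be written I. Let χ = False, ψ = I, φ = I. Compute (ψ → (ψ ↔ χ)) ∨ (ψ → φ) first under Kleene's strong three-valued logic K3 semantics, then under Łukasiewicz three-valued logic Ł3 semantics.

I; True

In Kleene's strong three-valued logic K3: ψ ↔ χ = I ↔ False = I
ψ → (ψ ↔ χ) = I → I = I  [¬I ∨ I]
ψ → φ = I → I = I
(ψ → (ψ ↔ χ)) ∨ (ψ → φ) = I ∨ I = I
In Łukasiewicz three-valued logic Ł3: ψ ↔ χ = I ↔ False = I  [1 − |½−0|]
ψ → (ψ ↔ χ) = I → I = True
ψ → φ = I → I = True
(ψ → (ψ ↔ χ)) ∨ (ψ → φ) = True ∨ True = True
They differ because Kleene's strong three-valued logic K3 and Łukasiewicz three-valued logic Ł3 treat I differently under implication.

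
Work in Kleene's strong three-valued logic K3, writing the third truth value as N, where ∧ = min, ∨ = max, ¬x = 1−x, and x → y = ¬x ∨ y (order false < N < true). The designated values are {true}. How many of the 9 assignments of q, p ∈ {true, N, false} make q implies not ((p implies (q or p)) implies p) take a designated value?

Of the 9 assignments, 5 give a value in {true}.

5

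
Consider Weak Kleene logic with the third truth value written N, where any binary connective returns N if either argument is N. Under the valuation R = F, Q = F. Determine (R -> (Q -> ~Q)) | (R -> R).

~Q = ~F = T
Q -> ~Q = F -> T = T
R -> (Q -> ~Q) = F -> T = T
R -> R = F -> F = T
(R -> (Q -> ~Q)) | (R -> R) = T | T = T

T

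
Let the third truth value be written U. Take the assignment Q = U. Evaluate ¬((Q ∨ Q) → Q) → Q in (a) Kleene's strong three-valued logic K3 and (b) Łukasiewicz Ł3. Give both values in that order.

U; ⊤

In Kleene's strong three-valued logic K3: Q ∨ Q = U ∨ U = U
(Q ∨ Q) → Q = U → U = U  [¬U ∨ U]
¬((Q ∨ Q) → Q) = ¬U = U
¬((Q ∨ Q) → Q) → Q = U → U = U
In Łukasiewicz Ł3: Q ∨ Q = U ∨ U = U
(Q ∨ Q) → Q = U → U = ⊤  [min(1, 1−½+½)]
¬((Q ∨ Q) → Q) = ¬⊤ = ⊥
¬((Q ∨ Q) → Q) → Q = ⊥ → U = ⊤
They differ because Kleene's strong three-valued logic K3 and Łukasiewicz Ł3 treat U differently under implication.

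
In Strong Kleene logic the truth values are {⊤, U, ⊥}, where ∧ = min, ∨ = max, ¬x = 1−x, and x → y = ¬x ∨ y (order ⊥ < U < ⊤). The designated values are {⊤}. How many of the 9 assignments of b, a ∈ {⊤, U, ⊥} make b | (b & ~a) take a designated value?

3

Designated under: (b=⊤, a=⊤); (b=⊤, a=U); (b=⊤, a=⊥).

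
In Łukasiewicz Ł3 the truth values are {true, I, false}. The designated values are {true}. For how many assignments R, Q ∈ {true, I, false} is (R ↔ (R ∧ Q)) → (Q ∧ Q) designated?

Of the 9 assignments, 5 give a value in {true}.

5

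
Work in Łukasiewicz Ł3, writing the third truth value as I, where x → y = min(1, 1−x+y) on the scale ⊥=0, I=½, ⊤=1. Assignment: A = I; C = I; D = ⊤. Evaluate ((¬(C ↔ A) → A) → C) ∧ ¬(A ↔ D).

C ↔ A = I ↔ I = ⊤  [1 − |½−½|]
¬(C ↔ A) = ¬⊤ = ⊥
¬(C ↔ A) → A = ⊥ → I = ⊤
(¬(C ↔ A) → A) → C = ⊤ → I = I
A ↔ D = I ↔ ⊤ = I
¬(A ↔ D) = ¬I = I
((¬(C ↔ A) → A) → C) ∧ ¬(A ↔ D) = I ∧ I = I

I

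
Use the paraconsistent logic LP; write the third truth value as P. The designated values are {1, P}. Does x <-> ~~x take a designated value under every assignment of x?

Every assignment of x over {1, P, 0} gives a value in {1, P}.
In particular, with x=P: x <-> ~~x = P.

Yes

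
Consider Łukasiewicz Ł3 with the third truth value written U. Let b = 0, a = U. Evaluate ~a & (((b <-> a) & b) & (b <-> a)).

~a = ~U = U
b <-> a = 0 <-> U = U  [1 − |0−½|]
(b <-> a) & b = U & 0 = 0
b <-> a = 0 <-> U = U
((b <-> a) & b) & (b <-> a) = 0 & U = 0
~a & (((b <-> a) & b) & (b <-> a)) = U & 0 = 0

0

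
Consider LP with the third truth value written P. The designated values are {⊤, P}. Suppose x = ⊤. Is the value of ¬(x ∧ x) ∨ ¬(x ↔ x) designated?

x ∧ x = ⊤ ∧ ⊤ = ⊤
¬(x ∧ x) = ¬⊤ = ⊥
x ↔ x = ⊤ ↔ ⊤ = ⊤
¬(x ↔ x) = ¬⊤ = ⊥
¬(x ∧ x) ∨ ¬(x ↔ x) = ⊥ ∨ ⊥ = ⊥
⊥ ∉ {⊤, P}.

No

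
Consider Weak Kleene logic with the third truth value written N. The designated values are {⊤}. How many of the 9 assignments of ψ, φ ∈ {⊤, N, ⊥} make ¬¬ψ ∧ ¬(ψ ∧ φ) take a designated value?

1

Designated under: (ψ=⊤, φ=⊥).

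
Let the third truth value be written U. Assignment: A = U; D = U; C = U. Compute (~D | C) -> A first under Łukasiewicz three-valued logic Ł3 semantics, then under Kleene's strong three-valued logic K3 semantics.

In Łukasiewicz three-valued logic Ł3: ~D = ~U = U
~D | C = U | U = U
(~D | C) -> A = U -> U = True
In Kleene's strong three-valued logic K3: ~D = ~U = U
~D | C = U | U = U
(~D | C) -> A = U -> U = U
They differ because Łukasiewicz three-valued logic Ł3 and Kleene's strong three-valued logic K3 treat U differently under implication.

True; U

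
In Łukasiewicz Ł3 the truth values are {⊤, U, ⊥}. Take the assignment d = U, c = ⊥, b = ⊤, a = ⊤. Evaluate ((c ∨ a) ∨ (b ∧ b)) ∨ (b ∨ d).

c ∨ a = ⊥ ∨ ⊤ = ⊤
b ∧ b = ⊤ ∧ ⊤ = ⊤
(c ∨ a) ∨ (b ∧ b) = ⊤ ∨ ⊤ = ⊤
b ∨ d = ⊤ ∨ U = ⊤
((c ∨ a) ∨ (b ∧ b)) ∨ (b ∨ d) = ⊤ ∨ ⊤ = ⊤

⊤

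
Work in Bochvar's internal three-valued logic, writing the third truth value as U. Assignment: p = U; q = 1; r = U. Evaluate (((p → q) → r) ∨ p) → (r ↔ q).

U

p → q = U → 1 = U  [any arg is the third value ⇒ result is the third value]
(p → q) → r = U → U = U
((p → q) → r) ∨ p = U ∨ U = U
r ↔ q = U ↔ 1 = U
(((p → q) → r) ∨ p) → (r ↔ q) = U → U = U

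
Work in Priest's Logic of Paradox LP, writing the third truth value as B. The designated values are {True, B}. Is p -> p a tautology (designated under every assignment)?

Yes

Every assignment of p over {True, B, False} gives a value in {True, B}.
In particular, with p=B: p -> p = B.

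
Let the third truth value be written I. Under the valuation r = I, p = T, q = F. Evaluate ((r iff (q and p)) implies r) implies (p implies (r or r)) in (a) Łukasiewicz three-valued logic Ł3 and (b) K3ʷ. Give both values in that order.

I; I

In Łukasiewicz three-valued logic Ł3: q and p = F and T = F
r iff (q and p) = I iff F = I  [1 − |½−0|]
(r iff (q and p)) implies r = I implies I = T
r or r = I or I = I
p implies (r or r) = T implies I = I
((r iff (q and p)) implies r) implies (p implies (r or r)) = T implies I = I
In K3ʷ: q and p = F and T = F
r iff (q and p) = I iff F = I
(r iff (q and p)) implies r = I implies I = I  [any arg is the third value ⇒ result is the third value]
r or r = I or I = I
p implies (r or r) = T implies I = I
((r iff (q and p)) implies r) implies (p implies (r or r)) = I implies I = I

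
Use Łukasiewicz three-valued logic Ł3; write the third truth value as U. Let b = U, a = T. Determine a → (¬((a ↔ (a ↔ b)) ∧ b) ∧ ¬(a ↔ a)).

a ↔ b = T ↔ U = U  [1 − |1−½|]
a ↔ (a ↔ b) = T ↔ U = U
(a ↔ (a ↔ b)) ∧ b = U ∧ U = U
¬((a ↔ (a ↔ b)) ∧ b) = ¬U = U
a ↔ a = T ↔ T = T
¬(a ↔ a) = ¬T = F
¬((a ↔ (a ↔ b)) ∧ b) ∧ ¬(a ↔ a) = U ∧ F = F
a → (¬((a ↔ (a ↔ b)) ∧ b) ∧ ¬(a ↔ a)) = T → F = F

F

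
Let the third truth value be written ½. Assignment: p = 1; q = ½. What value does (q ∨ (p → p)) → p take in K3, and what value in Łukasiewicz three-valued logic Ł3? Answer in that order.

In K3: p → p = 1 → 1 = 1
q ∨ (p → p) = ½ ∨ 1 = 1
(q ∨ (p → p)) → p = 1 → 1 = 1
In Łukasiewicz three-valued logic Ł3: p → p = 1 → 1 = 1
q ∨ (p → p) = ½ ∨ 1 = 1
(q ∨ (p → p)) → p = 1 → 1 = 1

1; 1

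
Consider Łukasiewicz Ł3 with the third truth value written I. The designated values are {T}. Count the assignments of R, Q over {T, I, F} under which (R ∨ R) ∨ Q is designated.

5

Of the 9 assignments, 5 give a value in {T}.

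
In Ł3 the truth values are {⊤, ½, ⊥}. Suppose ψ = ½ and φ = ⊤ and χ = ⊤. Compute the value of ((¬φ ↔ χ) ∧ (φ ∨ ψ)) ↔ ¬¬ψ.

¬φ = ¬⊤ = ⊥
¬φ ↔ χ = ⊥ ↔ ⊤ = ⊥
φ ∨ ψ = ⊤ ∨ ½ = ⊤
(¬φ ↔ χ) ∧ (φ ∨ ψ) = ⊥ ∧ ⊤ = ⊥
¬ψ = ¬½ = ½
¬¬ψ = ¬½ = ½
((¬φ ↔ χ) ∧ (φ ∨ ψ)) ↔ ¬¬ψ = ⊥ ↔ ½ = ½  [1 − |0−½|]

½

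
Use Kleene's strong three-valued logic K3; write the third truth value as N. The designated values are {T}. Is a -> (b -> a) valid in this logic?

No

Countermodel: a=N, b=T gives N, which is not designated.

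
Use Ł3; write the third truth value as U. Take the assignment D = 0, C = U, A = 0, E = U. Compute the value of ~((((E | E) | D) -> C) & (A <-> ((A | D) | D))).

0

E | E = U | U = U
(E | E) | D = U | 0 = U
((E | E) | D) -> C = U -> U = 1
A | D = 0 | 0 = 0
(A | D) | D = 0 | 0 = 0
A <-> ((A | D) | D) = 0 <-> 0 = 1
(((E | E) | D) -> C) & (A <-> ((A | D) | D)) = 1 & 1 = 1
~((((E | E) | D) -> C) & (A <-> ((A | D) | D))) = ~1 = 0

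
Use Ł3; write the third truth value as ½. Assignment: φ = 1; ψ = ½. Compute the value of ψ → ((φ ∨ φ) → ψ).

1

φ ∨ φ = 1 ∨ 1 = 1
(φ ∨ φ) → ψ = 1 → ½ = ½  [min(1, 1−1+½)]
ψ → ((φ ∨ φ) → ψ) = ½ → ½ = 1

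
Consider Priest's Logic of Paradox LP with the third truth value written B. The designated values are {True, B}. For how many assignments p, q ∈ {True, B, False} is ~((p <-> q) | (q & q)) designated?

5

Of the 9 assignments, 5 give a value in {True, B}.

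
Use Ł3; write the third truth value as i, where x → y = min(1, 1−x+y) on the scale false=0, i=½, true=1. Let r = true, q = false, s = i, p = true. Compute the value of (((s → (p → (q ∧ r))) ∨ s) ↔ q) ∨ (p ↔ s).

q ∧ r = false ∧ true = false
p → (q ∧ r) = true → false = false
s → (p → (q ∧ r)) = i → false = i  [min(1, 1−½+0)]
(s → (p → (q ∧ r))) ∨ s = i ∨ i = i
((s → (p → (q ∧ r))) ∨ s) ↔ q = i ↔ false = i
p ↔ s = true ↔ i = i
(((s → (p → (q ∧ r))) ∨ s) ↔ q) ∨ (p ↔ s) = i ∨ i = i

i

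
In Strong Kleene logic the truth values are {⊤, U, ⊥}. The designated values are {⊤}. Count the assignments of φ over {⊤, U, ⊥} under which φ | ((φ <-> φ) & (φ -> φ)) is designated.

2

φ=⊤: ⊤ ✓
φ=U: U ·
φ=⊥: ⊤ ✓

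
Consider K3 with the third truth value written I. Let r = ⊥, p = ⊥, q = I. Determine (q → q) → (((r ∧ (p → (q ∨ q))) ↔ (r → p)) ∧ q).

q → q = I → I = I  [¬I ∨ I]
q ∨ q = I ∨ I = I
p → (q ∨ q) = ⊥ → I = ⊤
r ∧ (p → (q ∨ q)) = ⊥ ∧ ⊤ = ⊥
r → p = ⊥ → ⊥ = ⊤
(r ∧ (p → (q ∨ q))) ↔ (r → p) = ⊥ ↔ ⊤ = ⊥
((r ∧ (p → (q ∨ q))) ↔ (r → p)) ∧ q = ⊥ ∧ I = ⊥
(q → q) → (((r ∧ (p → (q ∨ q))) ↔ (r → p)) ∧ q) = I → ⊥ = I

I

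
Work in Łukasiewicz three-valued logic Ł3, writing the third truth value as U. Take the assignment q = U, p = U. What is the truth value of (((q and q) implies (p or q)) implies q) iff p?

T

q and q = U and U = U
p or q = U or U = U
(q and q) implies (p or q) = U implies U = T  [min(1, 1−½+½)]
((q and q) implies (p or q)) implies q = T implies U = U
(((q and q) implies (p or q)) implies q) iff p = U iff U = T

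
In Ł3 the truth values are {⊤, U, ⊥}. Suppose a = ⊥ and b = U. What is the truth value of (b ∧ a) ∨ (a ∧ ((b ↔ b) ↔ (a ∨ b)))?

⊥

b ∧ a = U ∧ ⊥ = ⊥
b ↔ b = U ↔ U = ⊤
a ∨ b = ⊥ ∨ U = U
(b ↔ b) ↔ (a ∨ b) = ⊤ ↔ U = U
a ∧ ((b ↔ b) ↔ (a ∨ b)) = ⊥ ∧ U = ⊥
(b ∧ a) ∨ (a ∧ ((b ↔ b) ↔ (a ∨ b))) = ⊥ ∨ ⊥ = ⊥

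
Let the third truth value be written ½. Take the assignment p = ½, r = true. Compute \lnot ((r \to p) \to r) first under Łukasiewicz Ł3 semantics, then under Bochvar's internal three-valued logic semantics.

In Łukasiewicz Ł3: r \to p = true \to ½ = ½  [min(1, 1−1+½)]
(r \to p) \to r = ½ \to true = true
\lnot ((r \to p) \to r) = \lnot true = false
In Bochvar's internal three-valued logic: r \to p = true \to ½ = ½
(r \to p) \to r = ½ \to true = ½
\lnot ((r \to p) \to r) = \lnot ½ = ½
They differ because Łukasiewicz Ł3 and Bochvar's internal three-valued logic treat ½ differently under the binary connectives.

false; ½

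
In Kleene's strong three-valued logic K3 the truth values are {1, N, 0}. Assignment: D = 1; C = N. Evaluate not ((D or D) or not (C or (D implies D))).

0

D or D = 1 or 1 = 1
D implies D = 1 implies 1 = 1
C or (D implies D) = N or 1 = 1
not (C or (D implies D)) = not 1 = 0
(D or D) or not (C or (D implies D)) = 1 or 0 = 1
not ((D or D) or not (C or (D implies D))) = not 1 = 0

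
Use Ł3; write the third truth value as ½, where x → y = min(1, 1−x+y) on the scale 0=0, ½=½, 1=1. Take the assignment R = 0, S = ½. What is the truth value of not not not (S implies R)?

½

S implies R = ½ implies 0 = ½  [min(1, 1−½+0)]
not (S implies R) = not ½ = ½
not not (S implies R) = not ½ = ½
not not not (S implies R) = not ½ = ½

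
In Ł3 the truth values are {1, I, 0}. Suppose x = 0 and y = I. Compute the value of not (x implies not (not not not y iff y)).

0

not y = not I = I
not not y = not I = I
not not not y = not I = I
not not not y iff y = I iff I = 1  [1 − |½−½|]
not (not not not y iff y) = not 1 = 0
x implies not (not not not y iff y) = 0 implies 0 = 1
not (x implies not (not not not y iff y)) = not 1 = 0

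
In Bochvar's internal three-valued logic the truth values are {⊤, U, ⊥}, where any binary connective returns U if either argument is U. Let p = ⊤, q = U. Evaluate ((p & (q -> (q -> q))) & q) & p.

q -> q = U -> U = U
q -> (q -> q) = U -> U = U
p & (q -> (q -> q)) = ⊤ & U = U
(p & (q -> (q -> q))) & q = U & U = U
((p & (q -> (q -> q))) & q) & p = U & ⊤ = U

U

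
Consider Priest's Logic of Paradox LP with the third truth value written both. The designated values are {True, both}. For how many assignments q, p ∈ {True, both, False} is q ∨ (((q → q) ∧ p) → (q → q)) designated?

9

Of the 9 assignments, 9 give a value in {True, both}.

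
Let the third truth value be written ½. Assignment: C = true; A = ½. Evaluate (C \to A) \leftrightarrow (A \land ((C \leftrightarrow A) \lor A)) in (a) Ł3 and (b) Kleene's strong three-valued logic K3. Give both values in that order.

true; ½

In Ł3: C \to A = true \to ½ = ½  [min(1, 1−1+½)]
C \leftrightarrow A = true \leftrightarrow ½ = ½
(C \leftrightarrow A) \lor A = ½ \lor ½ = ½
A \land ((C \leftrightarrow A) \lor A) = ½ \land ½ = ½
(C \to A) \leftrightarrow (A \land ((C \leftrightarrow A) \lor A)) = ½ \leftrightarrow ½ = true
In Kleene's strong three-valued logic K3: C \to A = true \to ½ = ½
C \leftrightarrow A = true \leftrightarrow ½ = ½
(C \leftrightarrow A) \lor A = ½ \lor ½ = ½
A \land ((C \leftrightarrow A) \lor A) = ½ \land ½ = ½
(C \to A) \leftrightarrow (A \land ((C \leftrightarrow A) \lor A)) = ½ \leftrightarrow ½ = ½
They differ because Ł3 and Kleene's strong three-valued logic K3 treat ½ differently under implication.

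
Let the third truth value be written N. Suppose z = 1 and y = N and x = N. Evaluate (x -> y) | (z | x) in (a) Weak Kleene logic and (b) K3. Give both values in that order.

In Weak Kleene logic: x -> y = N -> N = N  [any arg is the third value ⇒ result is the third value]
z | x = 1 | N = N
(x -> y) | (z | x) = N | N = N
In K3: x -> y = N -> N = N  [~N | N]
z | x = 1 | N = 1
(x -> y) | (z | x) = N | 1 = 1
They differ because Weak Kleene logic and K3 treat N differently under the binary connectives.

N; 1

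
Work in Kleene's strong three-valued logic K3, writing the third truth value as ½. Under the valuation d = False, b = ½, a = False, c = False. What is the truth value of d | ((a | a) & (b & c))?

a | a = False | False = False
b & c = ½ & False = False
(a | a) & (b & c) = False & False = False
d | ((a | a) & (b & c)) = False | False = False

False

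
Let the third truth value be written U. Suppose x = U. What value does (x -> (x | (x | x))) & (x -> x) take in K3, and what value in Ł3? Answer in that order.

In K3: x | x = U | U = U
x | (x | x) = U | U = U
x -> (x | (x | x)) = U -> U = U  [~U | U]
x -> x = U -> U = U
(x -> (x | (x | x))) & (x -> x) = U & U = U
In Ł3: x | x = U | U = U
x | (x | x) = U | U = U
x -> (x | (x | x)) = U -> U = T  [min(1, 1−½+½)]
x -> x = U -> U = T
(x -> (x | (x | x))) & (x -> x) = T & T = T
They differ because K3 and Ł3 treat U differently under implication.

U; T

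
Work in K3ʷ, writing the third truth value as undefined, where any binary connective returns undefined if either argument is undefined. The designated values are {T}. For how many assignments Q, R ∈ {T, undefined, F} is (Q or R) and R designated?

2

Designated under: (Q=T, R=T); (Q=F, R=T).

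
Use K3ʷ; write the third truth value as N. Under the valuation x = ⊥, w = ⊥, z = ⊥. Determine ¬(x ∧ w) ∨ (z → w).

⊤

x ∧ w = ⊥ ∧ ⊥ = ⊥
¬(x ∧ w) = ¬⊥ = ⊤
z → w = ⊥ → ⊥ = ⊤
¬(x ∧ w) ∨ (z → w) = ⊤ ∨ ⊤ = ⊤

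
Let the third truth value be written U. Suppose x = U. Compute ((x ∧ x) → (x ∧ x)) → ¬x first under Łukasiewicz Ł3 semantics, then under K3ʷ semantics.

U; U

In Łukasiewicz Ł3: x ∧ x = U ∧ U = U
x ∧ x = U ∧ U = U
(x ∧ x) → (x ∧ x) = U → U = 1
¬x = ¬U = U
((x ∧ x) → (x ∧ x)) → ¬x = 1 → U = U
In K3ʷ: x ∧ x = U ∧ U = U
x ∧ x = U ∧ U = U
(x ∧ x) → (x ∧ x) = U → U = U
¬x = ¬U = U
((x ∧ x) → (x ∧ x)) → ¬x = U → U = U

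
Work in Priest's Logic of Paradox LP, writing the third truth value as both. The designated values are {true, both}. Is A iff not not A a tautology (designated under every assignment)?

Yes

Every assignment of A over {true, both, false} gives a value in {true, both}.
In particular, with A=both: A iff not not A = both.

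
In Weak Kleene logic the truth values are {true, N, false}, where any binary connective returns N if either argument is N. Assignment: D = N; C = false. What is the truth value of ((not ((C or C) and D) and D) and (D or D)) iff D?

C or C = false or false = false
(C or C) and D = false and N = N
not ((C or C) and D) = not N = N
not ((C or C) and D) and D = N and N = N
D or D = N or N = N
(not ((C or C) and D) and D) and (D or D) = N and N = N
((not ((C or C) and D) and D) and (D or D)) iff D = N iff N = N

N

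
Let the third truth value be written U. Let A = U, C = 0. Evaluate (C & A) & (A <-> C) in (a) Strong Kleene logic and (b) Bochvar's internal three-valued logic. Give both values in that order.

In Strong Kleene logic: C & A = 0 & U = 0
A <-> C = U <-> 0 = U
(C & A) & (A <-> C) = 0 & U = 0
In Bochvar's internal three-valued logic: C & A = 0 & U = U
A <-> C = U <-> 0 = U
(C & A) & (A <-> C) = U & U = U
They differ because Strong Kleene logic and Bochvar's internal three-valued logic treat U differently under the binary connectives.

0; U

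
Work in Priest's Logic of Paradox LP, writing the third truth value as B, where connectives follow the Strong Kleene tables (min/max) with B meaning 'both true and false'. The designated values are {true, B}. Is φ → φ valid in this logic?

Every assignment of φ over {true, B, false} gives a value in {true, B}.
In particular, with φ=B: φ → φ = B.

Yes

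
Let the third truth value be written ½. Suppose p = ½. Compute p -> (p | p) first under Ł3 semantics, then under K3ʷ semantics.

1; ½

In Ł3: p | p = ½ | ½ = ½
p -> (p | p) = ½ -> ½ = 1  [min(1, 1−½+½)]
In K3ʷ: p | p = ½ | ½ = ½
p -> (p | p) = ½ -> ½ = ½
They differ because Ł3 and K3ʷ treat ½ differently under the binary connectives.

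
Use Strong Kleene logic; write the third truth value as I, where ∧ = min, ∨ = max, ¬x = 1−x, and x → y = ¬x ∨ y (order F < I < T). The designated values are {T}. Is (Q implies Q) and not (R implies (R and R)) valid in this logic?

No

Countermodel: Q=T, R=T gives F, which is not designated.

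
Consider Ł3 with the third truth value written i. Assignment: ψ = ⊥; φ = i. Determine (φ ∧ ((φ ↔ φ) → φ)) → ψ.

i

φ ↔ φ = i ↔ i = ⊤
(φ ↔ φ) → φ = ⊤ → i = i
φ ∧ ((φ ↔ φ) → φ) = i ∧ i = i
(φ ∧ ((φ ↔ φ) → φ)) → ψ = i → ⊥ = i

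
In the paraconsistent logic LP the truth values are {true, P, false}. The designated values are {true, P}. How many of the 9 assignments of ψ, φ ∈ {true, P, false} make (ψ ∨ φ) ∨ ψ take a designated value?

8

Of the 9 assignments, 8 give a value in {true, P}.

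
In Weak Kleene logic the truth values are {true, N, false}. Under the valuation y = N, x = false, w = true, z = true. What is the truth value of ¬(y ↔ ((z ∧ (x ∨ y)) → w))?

N

x ∨ y = false ∨ N = N
z ∧ (x ∨ y) = true ∧ N = N
(z ∧ (x ∨ y)) → w = N → true = N  [any arg is the third value ⇒ result is the third value]
y ↔ ((z ∧ (x ∨ y)) → w) = N ↔ N = N
¬(y ↔ ((z ∧ (x ∨ y)) → w)) = ¬N = N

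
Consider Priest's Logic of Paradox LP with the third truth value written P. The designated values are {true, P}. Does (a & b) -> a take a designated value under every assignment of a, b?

Yes

Every assignment of a, b over {true, P, false} gives a value in {true, P}.
In particular, with a=P, b=P: (a & b) -> a = P.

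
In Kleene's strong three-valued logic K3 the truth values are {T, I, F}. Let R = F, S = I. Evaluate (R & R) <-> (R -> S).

R & R = F & F = F
R -> S = F -> I = T  [~F | I]
(R & R) <-> (R -> S) = F <-> T = F

F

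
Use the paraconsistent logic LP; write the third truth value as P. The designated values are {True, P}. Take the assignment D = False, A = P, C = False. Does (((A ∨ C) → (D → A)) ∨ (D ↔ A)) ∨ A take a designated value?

A ∨ C = P ∨ False = P
D → A = False → P = True
(A ∨ C) → (D → A) = P → True = True
D ↔ A = False ↔ P = P
((A ∨ C) → (D → A)) ∨ (D ↔ A) = True ∨ P = True
(((A ∨ C) → (D → A)) ∨ (D ↔ A)) ∨ A = True ∨ P = True
True ∈ {True, P}.

Yes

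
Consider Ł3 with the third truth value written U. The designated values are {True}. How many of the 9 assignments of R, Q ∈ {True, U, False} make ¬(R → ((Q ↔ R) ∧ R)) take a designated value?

1

Designated under: (R=True, Q=False).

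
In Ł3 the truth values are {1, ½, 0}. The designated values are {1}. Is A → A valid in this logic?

Yes

Every assignment of A over {1, ½, 0} gives a value in {1}.
In particular, with A=½: A → A = 1.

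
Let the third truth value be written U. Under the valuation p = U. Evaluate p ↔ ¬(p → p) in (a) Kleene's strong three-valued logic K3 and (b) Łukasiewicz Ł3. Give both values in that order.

In Kleene's strong three-valued logic K3: p → p = U → U = U
¬(p → p) = ¬U = U
p ↔ ¬(p → p) = U ↔ U = U
In Łukasiewicz Ł3: p → p = U → U = True  [min(1, 1−½+½)]
¬(p → p) = ¬True = False
p ↔ ¬(p → p) = U ↔ False = U

U; U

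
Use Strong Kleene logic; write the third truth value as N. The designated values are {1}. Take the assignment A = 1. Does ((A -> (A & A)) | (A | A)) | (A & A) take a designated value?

Yes

A & A = 1 & 1 = 1
A -> (A & A) = 1 -> 1 = 1
A | A = 1 | 1 = 1
(A -> (A & A)) | (A | A) = 1 | 1 = 1
A & A = 1 & 1 = 1
((A -> (A & A)) | (A | A)) | (A & A) = 1 | 1 = 1
1 ∈ {1}.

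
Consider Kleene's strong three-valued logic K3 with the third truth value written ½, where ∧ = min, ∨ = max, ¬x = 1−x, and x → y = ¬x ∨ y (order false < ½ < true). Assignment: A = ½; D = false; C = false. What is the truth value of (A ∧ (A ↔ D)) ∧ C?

A ↔ D = ½ ↔ false = ½
A ∧ (A ↔ D) = ½ ∧ ½ = ½
(A ∧ (A ↔ D)) ∧ C = ½ ∧ false = false

false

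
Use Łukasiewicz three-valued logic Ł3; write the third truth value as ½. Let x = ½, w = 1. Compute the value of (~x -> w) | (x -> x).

~x = ~½ = ½
~x -> w = ½ -> 1 = 1  [min(1, 1−½+1)]
x -> x = ½ -> ½ = 1
(~x -> w) | (x -> x) = 1 | 1 = 1

1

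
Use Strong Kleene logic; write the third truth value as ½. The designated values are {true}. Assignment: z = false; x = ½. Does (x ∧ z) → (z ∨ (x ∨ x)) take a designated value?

Yes

x ∧ z = ½ ∧ false = false
x ∨ x = ½ ∨ ½ = ½
z ∨ (x ∨ x) = false ∨ ½ = ½
(x ∧ z) → (z ∨ (x ∨ x)) = false → ½ = true  [¬false ∨ ½]
true ∈ {true}.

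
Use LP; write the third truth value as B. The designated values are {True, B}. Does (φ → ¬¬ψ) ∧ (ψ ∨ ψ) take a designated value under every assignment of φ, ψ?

Countermodel: φ=True, ψ=False gives False, which is not designated.

No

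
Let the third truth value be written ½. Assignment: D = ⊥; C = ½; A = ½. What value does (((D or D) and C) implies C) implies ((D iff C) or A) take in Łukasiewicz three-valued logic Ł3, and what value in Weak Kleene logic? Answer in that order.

In Łukasiewicz three-valued logic Ł3: D or D = ⊥ or ⊥ = ⊥
(D or D) and C = ⊥ and ½ = ⊥
((D or D) and C) implies C = ⊥ implies ½ = ⊤
D iff C = ⊥ iff ½ = ½
(D iff C) or A = ½ or ½ = ½
(((D or D) and C) implies C) implies ((D iff C) or A) = ⊤ implies ½ = ½
In Weak Kleene logic: D or D = ⊥ or ⊥ = ⊥
(D or D) and C = ⊥ and ½ = ½
((D or D) and C) implies C = ½ implies ½ = ½  [any arg is the third value ⇒ result is the third value]
D iff C = ⊥ iff ½ = ½
(D iff C) or A = ½ or ½ = ½
(((D or D) and C) implies C) implies ((D iff C) or A) = ½ implies ½ = ½

½; ½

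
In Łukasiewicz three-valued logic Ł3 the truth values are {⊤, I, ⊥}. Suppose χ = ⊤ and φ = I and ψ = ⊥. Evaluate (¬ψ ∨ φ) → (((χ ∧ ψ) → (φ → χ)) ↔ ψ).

¬ψ = ¬⊥ = ⊤
¬ψ ∨ φ = ⊤ ∨ I = ⊤
χ ∧ ψ = ⊤ ∧ ⊥ = ⊥
φ → χ = I → ⊤ = ⊤
(χ ∧ ψ) → (φ → χ) = ⊥ → ⊤ = ⊤
((χ ∧ ψ) → (φ → χ)) ↔ ψ = ⊤ ↔ ⊥ = ⊥
(¬ψ ∨ φ) → (((χ ∧ ψ) → (φ → χ)) ↔ ψ) = ⊤ → ⊥ = ⊥

⊥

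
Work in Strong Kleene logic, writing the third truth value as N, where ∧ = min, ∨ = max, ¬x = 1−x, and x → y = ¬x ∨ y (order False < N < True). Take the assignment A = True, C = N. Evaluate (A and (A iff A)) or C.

True

A iff A = True iff True = True
A and (A iff A) = True and True = True
(A and (A iff A)) or C = True or N = True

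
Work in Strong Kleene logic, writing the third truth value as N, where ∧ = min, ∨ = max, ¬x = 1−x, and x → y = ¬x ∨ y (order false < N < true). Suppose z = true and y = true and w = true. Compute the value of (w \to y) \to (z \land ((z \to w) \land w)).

true

w \to y = true \to true = true
z \to w = true \to true = true
(z \to w) \land w = true \land true = true
z \land ((z \to w) \land w) = true \land true = true
(w \to y) \to (z \land ((z \to w) \land w)) = true \to true = true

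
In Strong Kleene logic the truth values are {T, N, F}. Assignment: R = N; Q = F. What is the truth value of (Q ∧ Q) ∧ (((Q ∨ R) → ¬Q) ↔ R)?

F

Q ∧ Q = F ∧ F = F
Q ∨ R = F ∨ N = N
¬Q = ¬F = T
(Q ∨ R) → ¬Q = N → T = T
((Q ∨ R) → ¬Q) ↔ R = T ↔ N = N
(Q ∧ Q) ∧ (((Q ∨ R) → ¬Q) ↔ R) = F ∧ N = F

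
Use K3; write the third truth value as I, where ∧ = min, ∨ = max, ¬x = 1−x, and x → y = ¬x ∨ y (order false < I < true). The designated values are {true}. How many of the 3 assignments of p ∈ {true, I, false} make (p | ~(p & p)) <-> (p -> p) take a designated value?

p=true: true ✓
p=I: I ·
p=false: true ✓

2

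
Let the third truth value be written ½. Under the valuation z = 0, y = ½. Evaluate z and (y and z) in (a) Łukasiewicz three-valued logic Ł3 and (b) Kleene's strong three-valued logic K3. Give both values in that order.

In Łukasiewicz three-valued logic Ł3: y and z = ½ and 0 = 0
z and (y and z) = 0 and 0 = 0
In Kleene's strong three-valued logic K3: y and z = ½ and 0 = 0
z and (y and z) = 0 and 0 = 0

0; 0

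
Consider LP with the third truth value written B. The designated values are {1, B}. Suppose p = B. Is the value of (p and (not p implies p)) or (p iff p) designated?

not p = not B = B
not p implies p = B implies B = B  [not B or B]
p and (not p implies p) = B and B = B
p iff p = B iff B = B
(p and (not p implies p)) or (p iff p) = B or B = B
B ∈ {1, B}.

Yes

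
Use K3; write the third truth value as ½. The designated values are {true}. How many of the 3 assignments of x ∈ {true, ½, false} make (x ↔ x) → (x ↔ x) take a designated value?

2

x=true: true ✓
x=½: ½ ·
x=false: true ✓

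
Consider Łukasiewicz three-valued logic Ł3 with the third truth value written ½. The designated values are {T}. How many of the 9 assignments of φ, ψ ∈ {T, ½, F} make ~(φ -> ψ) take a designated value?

1

Designated under: (φ=T, ψ=F).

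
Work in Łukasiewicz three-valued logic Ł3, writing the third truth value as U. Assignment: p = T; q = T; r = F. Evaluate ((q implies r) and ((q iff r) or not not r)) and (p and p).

F

q implies r = T implies F = F
q iff r = T iff F = F
not r = not F = T
not not r = not T = F
(q iff r) or not not r = F or F = F
(q implies r) and ((q iff r) or not not r) = F and F = F
p and p = T and T = T
((q implies r) and ((q iff r) or not not r)) and (p and p) = F and T = F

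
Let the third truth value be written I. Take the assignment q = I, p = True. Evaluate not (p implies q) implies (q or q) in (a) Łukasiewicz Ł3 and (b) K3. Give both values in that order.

True; I

In Łukasiewicz Ł3: p implies q = True implies I = I  [min(1, 1−1+½)]
not (p implies q) = not I = I
q or q = I or I = I
not (p implies q) implies (q or q) = I implies I = True
In K3: p implies q = True implies I = I
not (p implies q) = not I = I
q or q = I or I = I
not (p implies q) implies (q or q) = I implies I = I
They differ because Łukasiewicz Ł3 and K3 treat I differently under implication.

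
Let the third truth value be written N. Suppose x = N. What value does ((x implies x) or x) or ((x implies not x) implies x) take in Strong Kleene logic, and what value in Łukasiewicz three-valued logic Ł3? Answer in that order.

N; True

In Strong Kleene logic: x implies x = N implies N = N  [not N or N]
(x implies x) or x = N or N = N
not x = not N = N
x implies not x = N implies N = N
(x implies not x) implies x = N implies N = N
((x implies x) or x) or ((x implies not x) implies x) = N or N = N
In Łukasiewicz three-valued logic Ł3: x implies x = N implies N = True  [min(1, 1−½+½)]
(x implies x) or x = True or N = True
not x = not N = N
x implies not x = N implies N = True
(x implies not x) implies x = True implies N = N
((x implies x) or x) or ((x implies not x) implies x) = True or N = True
They differ because Strong Kleene logic and Łukasiewicz three-valued logic Ł3 treat N differently under implication.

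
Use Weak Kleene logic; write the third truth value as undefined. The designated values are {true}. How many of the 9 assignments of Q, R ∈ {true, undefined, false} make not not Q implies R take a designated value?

Designated under: (Q=true, R=true); (Q=false, R=true); (Q=false, R=false).

3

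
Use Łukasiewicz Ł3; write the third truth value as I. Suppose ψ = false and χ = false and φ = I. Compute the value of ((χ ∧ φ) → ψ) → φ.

χ ∧ φ = false ∧ I = false
(χ ∧ φ) → ψ = false → false = true
((χ ∧ φ) → ψ) → φ = true → I = I

I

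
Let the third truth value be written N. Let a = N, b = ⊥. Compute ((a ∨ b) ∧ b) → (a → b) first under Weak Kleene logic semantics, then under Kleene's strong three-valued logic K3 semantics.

N; ⊤

In Weak Kleene logic: a ∨ b = N ∨ ⊥ = N
(a ∨ b) ∧ b = N ∧ ⊥ = N
a → b = N → ⊥ = N  [any arg is the third value ⇒ result is the third value]
((a ∨ b) ∧ b) → (a → b) = N → N = N
In Kleene's strong three-valued logic K3: a ∨ b = N ∨ ⊥ = N
(a ∨ b) ∧ b = N ∧ ⊥ = ⊥
a → b = N → ⊥ = N  [¬N ∨ ⊥]
((a ∨ b) ∧ b) → (a → b) = ⊥ → N = ⊤
They differ because Weak Kleene logic and Kleene's strong three-valued logic K3 treat N differently under the binary connectives.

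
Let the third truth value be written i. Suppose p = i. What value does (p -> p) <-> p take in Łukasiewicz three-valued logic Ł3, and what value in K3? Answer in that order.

i; i

In Łukasiewicz three-valued logic Ł3: p -> p = i -> i = 1
(p -> p) <-> p = 1 <-> i = i
In K3: p -> p = i -> i = i  [~i | i]
(p -> p) <-> p = i <-> i = i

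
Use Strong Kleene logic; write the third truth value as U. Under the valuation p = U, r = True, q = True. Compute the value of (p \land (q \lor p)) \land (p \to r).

U

q \lor p = True \lor U = True
p \land (q \lor p) = U \land True = U
p \to r = U \to True = True  [\lnot U \lor True]
(p \land (q \lor p)) \land (p \to r) = U \land True = U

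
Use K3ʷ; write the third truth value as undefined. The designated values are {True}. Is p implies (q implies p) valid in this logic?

Countermodel: p=True, q=undefined gives undefined, which is not designated.

No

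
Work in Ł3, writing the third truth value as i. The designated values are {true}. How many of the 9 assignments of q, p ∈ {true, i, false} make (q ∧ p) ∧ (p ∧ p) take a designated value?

Designated under: (q=true, p=true).

1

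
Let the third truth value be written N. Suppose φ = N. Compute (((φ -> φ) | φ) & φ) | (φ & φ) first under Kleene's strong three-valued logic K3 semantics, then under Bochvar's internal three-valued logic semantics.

N; N

In Kleene's strong three-valued logic K3: φ -> φ = N -> N = N  [~N | N]
(φ -> φ) | φ = N | N = N
((φ -> φ) | φ) & φ = N & N = N
φ & φ = N & N = N
(((φ -> φ) | φ) & φ) | (φ & φ) = N | N = N
In Bochvar's internal three-valued logic: φ -> φ = N -> N = N  [any arg is the third value ⇒ result is the third value]
(φ -> φ) | φ = N | N = N
((φ -> φ) | φ) & φ = N & N = N
φ & φ = N & N = N
(((φ -> φ) | φ) & φ) | (φ & φ) = N | N = N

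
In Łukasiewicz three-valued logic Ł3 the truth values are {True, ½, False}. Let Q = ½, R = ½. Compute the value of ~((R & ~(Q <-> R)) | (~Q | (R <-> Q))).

Q <-> R = ½ <-> ½ = True  [1 − |½−½|]
~(Q <-> R) = ~True = False
R & ~(Q <-> R) = ½ & False = False
~Q = ~½ = ½
R <-> Q = ½ <-> ½ = True
~Q | (R <-> Q) = ½ | True = True
(R & ~(Q <-> R)) | (~Q | (R <-> Q)) = False | True = True
~((R & ~(Q <-> R)) | (~Q | (R <-> Q))) = ~True = False

False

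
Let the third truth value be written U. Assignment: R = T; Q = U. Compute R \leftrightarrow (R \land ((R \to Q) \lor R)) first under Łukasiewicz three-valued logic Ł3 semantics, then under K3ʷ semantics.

In Łukasiewicz three-valued logic Ł3: R \to Q = T \to U = U  [min(1, 1−1+½)]
(R \to Q) \lor R = U \lor T = T
R \land ((R \to Q) \lor R) = T \land T = T
R \leftrightarrow (R \land ((R \to Q) \lor R)) = T \leftrightarrow T = T
In K3ʷ: R \to Q = T \to U = U  [any arg is the third value ⇒ result is the third value]
(R \to Q) \lor R = U \lor T = U
R \land ((R \to Q) \lor R) = T \land U = U
R \leftrightarrow (R \land ((R \to Q) \lor R)) = T \leftrightarrow U = U
They differ because Łukasiewicz three-valued logic Ł3 and K3ʷ treat U differently under the binary connectives.

T; U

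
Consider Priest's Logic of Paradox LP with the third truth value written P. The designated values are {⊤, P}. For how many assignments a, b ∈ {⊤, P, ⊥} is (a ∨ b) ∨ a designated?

8

Of the 9 assignments, 8 give a value in {⊤, P}.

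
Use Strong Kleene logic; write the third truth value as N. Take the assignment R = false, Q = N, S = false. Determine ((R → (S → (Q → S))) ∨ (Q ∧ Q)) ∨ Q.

Q → S = N → false = N
S → (Q → S) = false → N = true
R → (S → (Q → S)) = false → true = true
Q ∧ Q = N ∧ N = N
(R → (S → (Q → S))) ∨ (Q ∧ Q) = true ∨ N = true
((R → (S → (Q → S))) ∨ (Q ∧ Q)) ∨ Q = true ∨ N = true

true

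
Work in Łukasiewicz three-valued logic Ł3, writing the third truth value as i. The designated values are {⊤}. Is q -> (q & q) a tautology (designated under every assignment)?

Yes

Every assignment of q over {⊤, i, ⊥} gives a value in {⊤}.
In particular, with q=i: q -> (q & q) = ⊤.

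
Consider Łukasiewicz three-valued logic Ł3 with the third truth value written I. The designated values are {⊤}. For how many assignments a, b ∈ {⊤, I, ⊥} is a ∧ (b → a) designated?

Designated under: (a=⊤, b=⊤); (a=⊤, b=I); (a=⊤, b=⊥).

3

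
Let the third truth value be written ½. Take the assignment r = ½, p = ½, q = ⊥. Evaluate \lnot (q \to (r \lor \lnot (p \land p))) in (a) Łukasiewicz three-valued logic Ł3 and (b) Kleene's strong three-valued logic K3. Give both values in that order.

In Łukasiewicz three-valued logic Ł3: p \land p = ½ \land ½ = ½
\lnot (p \land p) = \lnot ½ = ½
r \lor \lnot (p \land p) = ½ \lor ½ = ½
q \to (r \lor \lnot (p \land p)) = ⊥ \to ½ = ⊤
\lnot (q \to (r \lor \lnot (p \land p))) = \lnot ⊤ = ⊥
In Kleene's strong three-valued logic K3: p \land p = ½ \land ½ = ½
\lnot (p \land p) = \lnot ½ = ½
r \lor \lnot (p \land p) = ½ \lor ½ = ½
q \to (r \lor \lnot (p \land p)) = ⊥ \to ½ = ⊤  [\lnot ⊥ \lor ½]
\lnot (q \to (r \lor \lnot (p \land p))) = \lnot ⊤ = ⊥

⊥; ⊥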